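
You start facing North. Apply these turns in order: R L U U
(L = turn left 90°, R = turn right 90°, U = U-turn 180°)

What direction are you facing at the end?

Answer: Final heading: North

Derivation:
Start: North
  R (right (90° clockwise)) -> East
  L (left (90° counter-clockwise)) -> North
  U (U-turn (180°)) -> South
  U (U-turn (180°)) -> North
Final: North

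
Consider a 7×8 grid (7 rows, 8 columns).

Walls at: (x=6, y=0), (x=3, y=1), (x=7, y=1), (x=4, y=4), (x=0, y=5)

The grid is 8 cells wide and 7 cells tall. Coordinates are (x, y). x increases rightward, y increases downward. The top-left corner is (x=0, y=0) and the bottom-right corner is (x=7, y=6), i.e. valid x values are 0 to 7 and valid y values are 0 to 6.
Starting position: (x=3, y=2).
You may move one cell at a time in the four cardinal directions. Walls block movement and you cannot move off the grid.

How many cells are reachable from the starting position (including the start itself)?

BFS flood-fill from (x=3, y=2):
  Distance 0: (x=3, y=2)
  Distance 1: (x=2, y=2), (x=4, y=2), (x=3, y=3)
  Distance 2: (x=2, y=1), (x=4, y=1), (x=1, y=2), (x=5, y=2), (x=2, y=3), (x=4, y=3), (x=3, y=4)
  Distance 3: (x=2, y=0), (x=4, y=0), (x=1, y=1), (x=5, y=1), (x=0, y=2), (x=6, y=2), (x=1, y=3), (x=5, y=3), (x=2, y=4), (x=3, y=5)
  Distance 4: (x=1, y=0), (x=3, y=0), (x=5, y=0), (x=0, y=1), (x=6, y=1), (x=7, y=2), (x=0, y=3), (x=6, y=3), (x=1, y=4), (x=5, y=4), (x=2, y=5), (x=4, y=5), (x=3, y=6)
  Distance 5: (x=0, y=0), (x=7, y=3), (x=0, y=4), (x=6, y=4), (x=1, y=5), (x=5, y=5), (x=2, y=6), (x=4, y=6)
  Distance 6: (x=7, y=4), (x=6, y=5), (x=1, y=6), (x=5, y=6)
  Distance 7: (x=7, y=5), (x=0, y=6), (x=6, y=6)
  Distance 8: (x=7, y=6)
Total reachable: 50 (grid has 51 open cells total)

Answer: Reachable cells: 50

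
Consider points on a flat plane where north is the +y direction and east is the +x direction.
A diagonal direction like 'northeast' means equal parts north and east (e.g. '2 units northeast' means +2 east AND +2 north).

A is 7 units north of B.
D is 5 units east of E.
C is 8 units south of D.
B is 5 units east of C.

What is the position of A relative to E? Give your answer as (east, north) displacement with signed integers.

Place E at the origin (east=0, north=0).
  D is 5 units east of E: delta (east=+5, north=+0); D at (east=5, north=0).
  C is 8 units south of D: delta (east=+0, north=-8); C at (east=5, north=-8).
  B is 5 units east of C: delta (east=+5, north=+0); B at (east=10, north=-8).
  A is 7 units north of B: delta (east=+0, north=+7); A at (east=10, north=-1).
Therefore A relative to E: (east=10, north=-1).

Answer: A is at (east=10, north=-1) relative to E.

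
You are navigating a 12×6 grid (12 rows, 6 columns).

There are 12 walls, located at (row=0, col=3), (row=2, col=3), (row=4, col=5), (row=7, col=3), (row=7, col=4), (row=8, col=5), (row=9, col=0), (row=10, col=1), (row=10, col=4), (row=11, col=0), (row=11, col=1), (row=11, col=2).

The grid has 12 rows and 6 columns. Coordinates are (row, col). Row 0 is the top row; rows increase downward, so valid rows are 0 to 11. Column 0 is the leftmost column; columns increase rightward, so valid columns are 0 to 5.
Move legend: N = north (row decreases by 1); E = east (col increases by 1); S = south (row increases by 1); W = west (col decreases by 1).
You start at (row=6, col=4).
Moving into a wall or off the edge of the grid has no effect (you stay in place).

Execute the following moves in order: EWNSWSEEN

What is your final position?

Start: (row=6, col=4)
  E (east): (row=6, col=4) -> (row=6, col=5)
  W (west): (row=6, col=5) -> (row=6, col=4)
  N (north): (row=6, col=4) -> (row=5, col=4)
  S (south): (row=5, col=4) -> (row=6, col=4)
  W (west): (row=6, col=4) -> (row=6, col=3)
  S (south): blocked, stay at (row=6, col=3)
  E (east): (row=6, col=3) -> (row=6, col=4)
  E (east): (row=6, col=4) -> (row=6, col=5)
  N (north): (row=6, col=5) -> (row=5, col=5)
Final: (row=5, col=5)

Answer: Final position: (row=5, col=5)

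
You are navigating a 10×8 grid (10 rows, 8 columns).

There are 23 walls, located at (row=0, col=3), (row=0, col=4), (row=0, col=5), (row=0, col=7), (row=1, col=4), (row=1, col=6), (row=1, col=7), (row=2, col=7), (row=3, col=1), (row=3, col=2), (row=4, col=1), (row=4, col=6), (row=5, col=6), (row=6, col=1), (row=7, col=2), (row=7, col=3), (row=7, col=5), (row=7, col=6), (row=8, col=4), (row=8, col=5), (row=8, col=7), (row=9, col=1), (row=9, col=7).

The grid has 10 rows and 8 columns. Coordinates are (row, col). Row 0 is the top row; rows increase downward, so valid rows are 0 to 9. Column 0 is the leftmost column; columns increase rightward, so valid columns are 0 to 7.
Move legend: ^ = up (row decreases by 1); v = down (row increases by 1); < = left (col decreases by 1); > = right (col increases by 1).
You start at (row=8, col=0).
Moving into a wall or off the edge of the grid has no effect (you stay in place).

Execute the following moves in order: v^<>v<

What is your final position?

Start: (row=8, col=0)
  v (down): (row=8, col=0) -> (row=9, col=0)
  ^ (up): (row=9, col=0) -> (row=8, col=0)
  < (left): blocked, stay at (row=8, col=0)
  > (right): (row=8, col=0) -> (row=8, col=1)
  v (down): blocked, stay at (row=8, col=1)
  < (left): (row=8, col=1) -> (row=8, col=0)
Final: (row=8, col=0)

Answer: Final position: (row=8, col=0)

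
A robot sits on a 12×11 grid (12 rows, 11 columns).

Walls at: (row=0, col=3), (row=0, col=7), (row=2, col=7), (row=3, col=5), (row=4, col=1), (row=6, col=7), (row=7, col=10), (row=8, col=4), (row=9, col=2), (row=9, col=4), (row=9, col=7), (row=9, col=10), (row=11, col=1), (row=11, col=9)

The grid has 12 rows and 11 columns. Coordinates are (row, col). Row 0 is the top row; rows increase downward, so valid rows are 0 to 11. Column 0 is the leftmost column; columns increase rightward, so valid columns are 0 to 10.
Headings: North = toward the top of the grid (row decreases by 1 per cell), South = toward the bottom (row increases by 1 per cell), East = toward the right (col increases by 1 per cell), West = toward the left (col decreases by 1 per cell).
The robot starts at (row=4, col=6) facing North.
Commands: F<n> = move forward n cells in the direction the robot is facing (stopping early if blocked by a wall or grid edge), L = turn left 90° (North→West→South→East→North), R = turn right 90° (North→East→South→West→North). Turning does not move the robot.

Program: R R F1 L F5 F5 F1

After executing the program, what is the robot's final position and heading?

Start: (row=4, col=6), facing North
  R: turn right, now facing East
  R: turn right, now facing South
  F1: move forward 1, now at (row=5, col=6)
  L: turn left, now facing East
  F5: move forward 4/5 (blocked), now at (row=5, col=10)
  F5: move forward 0/5 (blocked), now at (row=5, col=10)
  F1: move forward 0/1 (blocked), now at (row=5, col=10)
Final: (row=5, col=10), facing East

Answer: Final position: (row=5, col=10), facing East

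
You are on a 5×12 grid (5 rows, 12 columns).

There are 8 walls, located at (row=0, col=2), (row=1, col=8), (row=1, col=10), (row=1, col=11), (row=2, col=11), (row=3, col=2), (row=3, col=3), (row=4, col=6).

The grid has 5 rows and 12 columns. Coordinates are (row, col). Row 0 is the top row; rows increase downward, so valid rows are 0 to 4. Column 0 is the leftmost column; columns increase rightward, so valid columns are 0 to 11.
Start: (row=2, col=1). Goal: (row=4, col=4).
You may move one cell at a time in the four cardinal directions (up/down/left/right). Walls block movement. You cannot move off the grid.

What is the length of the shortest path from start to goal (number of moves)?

Answer: Shortest path length: 5

Derivation:
BFS from (row=2, col=1) until reaching (row=4, col=4):
  Distance 0: (row=2, col=1)
  Distance 1: (row=1, col=1), (row=2, col=0), (row=2, col=2), (row=3, col=1)
  Distance 2: (row=0, col=1), (row=1, col=0), (row=1, col=2), (row=2, col=3), (row=3, col=0), (row=4, col=1)
  Distance 3: (row=0, col=0), (row=1, col=3), (row=2, col=4), (row=4, col=0), (row=4, col=2)
  Distance 4: (row=0, col=3), (row=1, col=4), (row=2, col=5), (row=3, col=4), (row=4, col=3)
  Distance 5: (row=0, col=4), (row=1, col=5), (row=2, col=6), (row=3, col=5), (row=4, col=4)  <- goal reached here
One shortest path (5 moves): (row=2, col=1) -> (row=2, col=2) -> (row=2, col=3) -> (row=2, col=4) -> (row=3, col=4) -> (row=4, col=4)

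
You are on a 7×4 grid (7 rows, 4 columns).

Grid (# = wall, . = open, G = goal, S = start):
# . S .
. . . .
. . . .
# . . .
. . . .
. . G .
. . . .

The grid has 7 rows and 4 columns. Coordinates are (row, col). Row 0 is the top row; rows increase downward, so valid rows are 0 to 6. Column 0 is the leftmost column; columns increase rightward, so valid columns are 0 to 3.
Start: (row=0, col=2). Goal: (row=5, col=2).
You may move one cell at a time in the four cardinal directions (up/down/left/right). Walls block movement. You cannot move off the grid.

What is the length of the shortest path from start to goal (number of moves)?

Answer: Shortest path length: 5

Derivation:
BFS from (row=0, col=2) until reaching (row=5, col=2):
  Distance 0: (row=0, col=2)
  Distance 1: (row=0, col=1), (row=0, col=3), (row=1, col=2)
  Distance 2: (row=1, col=1), (row=1, col=3), (row=2, col=2)
  Distance 3: (row=1, col=0), (row=2, col=1), (row=2, col=3), (row=3, col=2)
  Distance 4: (row=2, col=0), (row=3, col=1), (row=3, col=3), (row=4, col=2)
  Distance 5: (row=4, col=1), (row=4, col=3), (row=5, col=2)  <- goal reached here
One shortest path (5 moves): (row=0, col=2) -> (row=1, col=2) -> (row=2, col=2) -> (row=3, col=2) -> (row=4, col=2) -> (row=5, col=2)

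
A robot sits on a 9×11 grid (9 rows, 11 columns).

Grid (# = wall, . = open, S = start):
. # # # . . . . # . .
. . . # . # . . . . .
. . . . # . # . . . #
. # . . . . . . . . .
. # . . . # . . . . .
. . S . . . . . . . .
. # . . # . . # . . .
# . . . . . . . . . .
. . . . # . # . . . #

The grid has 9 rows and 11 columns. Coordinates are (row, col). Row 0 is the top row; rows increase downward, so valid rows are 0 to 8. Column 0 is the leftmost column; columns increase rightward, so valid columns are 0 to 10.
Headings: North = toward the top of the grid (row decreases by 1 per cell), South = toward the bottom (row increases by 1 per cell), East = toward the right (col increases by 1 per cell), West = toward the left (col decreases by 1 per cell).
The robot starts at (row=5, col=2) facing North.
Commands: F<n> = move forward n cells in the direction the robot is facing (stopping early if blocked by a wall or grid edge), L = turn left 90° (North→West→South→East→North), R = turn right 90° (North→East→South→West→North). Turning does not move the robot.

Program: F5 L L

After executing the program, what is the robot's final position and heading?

Answer: Final position: (row=1, col=2), facing South

Derivation:
Start: (row=5, col=2), facing North
  F5: move forward 4/5 (blocked), now at (row=1, col=2)
  L: turn left, now facing West
  L: turn left, now facing South
Final: (row=1, col=2), facing South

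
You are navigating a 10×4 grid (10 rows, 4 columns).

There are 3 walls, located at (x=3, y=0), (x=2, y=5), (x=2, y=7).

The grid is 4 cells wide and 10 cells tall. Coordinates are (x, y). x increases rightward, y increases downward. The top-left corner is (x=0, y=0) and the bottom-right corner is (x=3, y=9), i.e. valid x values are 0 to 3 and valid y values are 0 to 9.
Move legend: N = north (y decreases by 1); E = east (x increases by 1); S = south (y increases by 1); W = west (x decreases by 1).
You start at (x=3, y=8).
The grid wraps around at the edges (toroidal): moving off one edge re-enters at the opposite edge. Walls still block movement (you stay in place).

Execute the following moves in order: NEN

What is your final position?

Answer: Final position: (x=0, y=6)

Derivation:
Start: (x=3, y=8)
  N (north): (x=3, y=8) -> (x=3, y=7)
  E (east): (x=3, y=7) -> (x=0, y=7)
  N (north): (x=0, y=7) -> (x=0, y=6)
Final: (x=0, y=6)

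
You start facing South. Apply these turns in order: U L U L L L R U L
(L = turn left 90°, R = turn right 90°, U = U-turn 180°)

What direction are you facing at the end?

Answer: Final heading: North

Derivation:
Start: South
  U (U-turn (180°)) -> North
  L (left (90° counter-clockwise)) -> West
  U (U-turn (180°)) -> East
  L (left (90° counter-clockwise)) -> North
  L (left (90° counter-clockwise)) -> West
  L (left (90° counter-clockwise)) -> South
  R (right (90° clockwise)) -> West
  U (U-turn (180°)) -> East
  L (left (90° counter-clockwise)) -> North
Final: North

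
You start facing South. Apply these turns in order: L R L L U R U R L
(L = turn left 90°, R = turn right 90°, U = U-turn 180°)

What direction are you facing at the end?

Start: South
  L (left (90° counter-clockwise)) -> East
  R (right (90° clockwise)) -> South
  L (left (90° counter-clockwise)) -> East
  L (left (90° counter-clockwise)) -> North
  U (U-turn (180°)) -> South
  R (right (90° clockwise)) -> West
  U (U-turn (180°)) -> East
  R (right (90° clockwise)) -> South
  L (left (90° counter-clockwise)) -> East
Final: East

Answer: Final heading: East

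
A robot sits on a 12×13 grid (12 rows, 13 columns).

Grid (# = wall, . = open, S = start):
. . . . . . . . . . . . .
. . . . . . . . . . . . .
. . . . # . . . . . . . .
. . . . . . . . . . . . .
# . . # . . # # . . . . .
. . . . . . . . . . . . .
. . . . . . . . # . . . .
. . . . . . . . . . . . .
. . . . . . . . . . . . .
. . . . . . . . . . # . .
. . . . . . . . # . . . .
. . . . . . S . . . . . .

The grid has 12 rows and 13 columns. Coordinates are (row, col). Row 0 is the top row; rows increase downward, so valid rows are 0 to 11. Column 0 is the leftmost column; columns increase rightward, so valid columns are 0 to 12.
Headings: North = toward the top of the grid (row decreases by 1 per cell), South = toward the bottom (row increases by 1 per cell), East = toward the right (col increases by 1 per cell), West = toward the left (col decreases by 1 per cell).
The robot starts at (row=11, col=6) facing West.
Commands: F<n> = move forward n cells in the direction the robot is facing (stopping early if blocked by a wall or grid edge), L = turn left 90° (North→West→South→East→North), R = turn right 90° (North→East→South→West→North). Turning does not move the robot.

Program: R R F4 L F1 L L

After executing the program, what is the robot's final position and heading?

Answer: Final position: (row=10, col=10), facing South

Derivation:
Start: (row=11, col=6), facing West
  R: turn right, now facing North
  R: turn right, now facing East
  F4: move forward 4, now at (row=11, col=10)
  L: turn left, now facing North
  F1: move forward 1, now at (row=10, col=10)
  L: turn left, now facing West
  L: turn left, now facing South
Final: (row=10, col=10), facing South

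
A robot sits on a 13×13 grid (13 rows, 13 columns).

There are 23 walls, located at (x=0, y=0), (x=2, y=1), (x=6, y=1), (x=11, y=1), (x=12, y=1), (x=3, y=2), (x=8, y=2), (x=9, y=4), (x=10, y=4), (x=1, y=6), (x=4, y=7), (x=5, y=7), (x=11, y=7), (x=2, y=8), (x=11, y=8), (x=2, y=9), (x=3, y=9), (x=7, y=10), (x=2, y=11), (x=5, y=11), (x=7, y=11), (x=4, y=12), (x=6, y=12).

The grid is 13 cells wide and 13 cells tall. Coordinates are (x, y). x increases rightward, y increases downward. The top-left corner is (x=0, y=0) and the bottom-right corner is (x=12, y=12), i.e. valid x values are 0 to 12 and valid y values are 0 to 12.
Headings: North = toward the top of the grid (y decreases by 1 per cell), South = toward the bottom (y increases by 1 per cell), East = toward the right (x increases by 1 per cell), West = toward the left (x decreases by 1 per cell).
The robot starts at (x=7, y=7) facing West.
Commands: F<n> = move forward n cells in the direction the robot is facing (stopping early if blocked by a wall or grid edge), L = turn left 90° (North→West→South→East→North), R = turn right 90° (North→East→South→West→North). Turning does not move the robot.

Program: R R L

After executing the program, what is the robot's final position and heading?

Answer: Final position: (x=7, y=7), facing North

Derivation:
Start: (x=7, y=7), facing West
  R: turn right, now facing North
  R: turn right, now facing East
  L: turn left, now facing North
Final: (x=7, y=7), facing North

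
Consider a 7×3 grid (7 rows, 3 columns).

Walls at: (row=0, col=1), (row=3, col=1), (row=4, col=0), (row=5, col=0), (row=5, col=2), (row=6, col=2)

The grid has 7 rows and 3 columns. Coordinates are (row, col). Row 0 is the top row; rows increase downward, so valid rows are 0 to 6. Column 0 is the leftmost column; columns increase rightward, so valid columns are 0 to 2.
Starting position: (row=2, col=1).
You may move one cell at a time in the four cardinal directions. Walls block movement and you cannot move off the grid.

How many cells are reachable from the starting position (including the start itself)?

BFS flood-fill from (row=2, col=1):
  Distance 0: (row=2, col=1)
  Distance 1: (row=1, col=1), (row=2, col=0), (row=2, col=2)
  Distance 2: (row=1, col=0), (row=1, col=2), (row=3, col=0), (row=3, col=2)
  Distance 3: (row=0, col=0), (row=0, col=2), (row=4, col=2)
  Distance 4: (row=4, col=1)
  Distance 5: (row=5, col=1)
  Distance 6: (row=6, col=1)
  Distance 7: (row=6, col=0)
Total reachable: 15 (grid has 15 open cells total)

Answer: Reachable cells: 15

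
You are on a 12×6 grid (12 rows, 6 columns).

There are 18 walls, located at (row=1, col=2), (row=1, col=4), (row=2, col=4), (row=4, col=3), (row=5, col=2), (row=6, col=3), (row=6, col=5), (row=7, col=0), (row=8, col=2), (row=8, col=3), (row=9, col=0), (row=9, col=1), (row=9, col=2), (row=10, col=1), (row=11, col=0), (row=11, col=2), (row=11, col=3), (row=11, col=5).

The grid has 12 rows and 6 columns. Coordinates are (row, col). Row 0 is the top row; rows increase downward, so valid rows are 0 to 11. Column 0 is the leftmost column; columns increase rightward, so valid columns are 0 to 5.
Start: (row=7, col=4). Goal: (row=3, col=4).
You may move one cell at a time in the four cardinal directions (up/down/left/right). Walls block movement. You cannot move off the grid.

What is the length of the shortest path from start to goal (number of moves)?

Answer: Shortest path length: 4

Derivation:
BFS from (row=7, col=4) until reaching (row=3, col=4):
  Distance 0: (row=7, col=4)
  Distance 1: (row=6, col=4), (row=7, col=3), (row=7, col=5), (row=8, col=4)
  Distance 2: (row=5, col=4), (row=7, col=2), (row=8, col=5), (row=9, col=4)
  Distance 3: (row=4, col=4), (row=5, col=3), (row=5, col=5), (row=6, col=2), (row=7, col=1), (row=9, col=3), (row=9, col=5), (row=10, col=4)
  Distance 4: (row=3, col=4), (row=4, col=5), (row=6, col=1), (row=8, col=1), (row=10, col=3), (row=10, col=5), (row=11, col=4)  <- goal reached here
One shortest path (4 moves): (row=7, col=4) -> (row=6, col=4) -> (row=5, col=4) -> (row=4, col=4) -> (row=3, col=4)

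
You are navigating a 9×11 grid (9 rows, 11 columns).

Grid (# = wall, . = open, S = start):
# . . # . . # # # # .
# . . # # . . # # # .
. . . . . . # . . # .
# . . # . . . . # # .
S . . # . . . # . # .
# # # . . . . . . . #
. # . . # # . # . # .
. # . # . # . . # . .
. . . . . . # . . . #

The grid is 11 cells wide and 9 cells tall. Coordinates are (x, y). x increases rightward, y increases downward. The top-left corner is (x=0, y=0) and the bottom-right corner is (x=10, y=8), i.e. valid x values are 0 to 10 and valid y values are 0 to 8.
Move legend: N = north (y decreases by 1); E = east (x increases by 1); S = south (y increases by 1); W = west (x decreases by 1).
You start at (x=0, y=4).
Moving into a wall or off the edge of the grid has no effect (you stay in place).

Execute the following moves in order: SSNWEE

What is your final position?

Answer: Final position: (x=2, y=4)

Derivation:
Start: (x=0, y=4)
  S (south): blocked, stay at (x=0, y=4)
  S (south): blocked, stay at (x=0, y=4)
  N (north): blocked, stay at (x=0, y=4)
  W (west): blocked, stay at (x=0, y=4)
  E (east): (x=0, y=4) -> (x=1, y=4)
  E (east): (x=1, y=4) -> (x=2, y=4)
Final: (x=2, y=4)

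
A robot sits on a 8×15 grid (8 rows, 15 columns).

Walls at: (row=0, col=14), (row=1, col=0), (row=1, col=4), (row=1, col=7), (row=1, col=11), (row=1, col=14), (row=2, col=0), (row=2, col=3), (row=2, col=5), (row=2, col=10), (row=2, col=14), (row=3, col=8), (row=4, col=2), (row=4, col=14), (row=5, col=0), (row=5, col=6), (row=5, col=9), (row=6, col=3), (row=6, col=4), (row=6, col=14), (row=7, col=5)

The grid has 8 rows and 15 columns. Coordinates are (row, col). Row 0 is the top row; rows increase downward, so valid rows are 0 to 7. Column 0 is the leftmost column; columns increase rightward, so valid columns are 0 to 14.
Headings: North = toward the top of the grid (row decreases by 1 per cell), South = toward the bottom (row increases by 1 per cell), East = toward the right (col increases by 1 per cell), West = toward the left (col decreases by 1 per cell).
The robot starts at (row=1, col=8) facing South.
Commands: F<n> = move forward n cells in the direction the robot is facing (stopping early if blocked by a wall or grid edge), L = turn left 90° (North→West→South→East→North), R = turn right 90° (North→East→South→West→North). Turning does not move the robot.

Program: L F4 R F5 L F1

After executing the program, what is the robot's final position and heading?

Answer: Final position: (row=1, col=10), facing East

Derivation:
Start: (row=1, col=8), facing South
  L: turn left, now facing East
  F4: move forward 2/4 (blocked), now at (row=1, col=10)
  R: turn right, now facing South
  F5: move forward 0/5 (blocked), now at (row=1, col=10)
  L: turn left, now facing East
  F1: move forward 0/1 (blocked), now at (row=1, col=10)
Final: (row=1, col=10), facing East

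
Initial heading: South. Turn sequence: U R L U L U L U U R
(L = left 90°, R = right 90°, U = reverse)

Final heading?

Start: South
  U (U-turn (180°)) -> North
  R (right (90° clockwise)) -> East
  L (left (90° counter-clockwise)) -> North
  U (U-turn (180°)) -> South
  L (left (90° counter-clockwise)) -> East
  U (U-turn (180°)) -> West
  L (left (90° counter-clockwise)) -> South
  U (U-turn (180°)) -> North
  U (U-turn (180°)) -> South
  R (right (90° clockwise)) -> West
Final: West

Answer: Final heading: West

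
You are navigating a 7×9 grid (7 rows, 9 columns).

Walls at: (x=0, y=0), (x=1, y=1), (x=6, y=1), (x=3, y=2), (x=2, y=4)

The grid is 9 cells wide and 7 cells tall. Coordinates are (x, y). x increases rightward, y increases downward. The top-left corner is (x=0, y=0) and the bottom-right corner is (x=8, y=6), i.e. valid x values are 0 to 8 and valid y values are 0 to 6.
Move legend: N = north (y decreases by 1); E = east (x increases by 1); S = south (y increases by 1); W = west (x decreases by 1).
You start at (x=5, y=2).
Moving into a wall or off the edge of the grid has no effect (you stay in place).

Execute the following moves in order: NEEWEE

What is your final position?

Answer: Final position: (x=5, y=1)

Derivation:
Start: (x=5, y=2)
  N (north): (x=5, y=2) -> (x=5, y=1)
  E (east): blocked, stay at (x=5, y=1)
  E (east): blocked, stay at (x=5, y=1)
  W (west): (x=5, y=1) -> (x=4, y=1)
  E (east): (x=4, y=1) -> (x=5, y=1)
  E (east): blocked, stay at (x=5, y=1)
Final: (x=5, y=1)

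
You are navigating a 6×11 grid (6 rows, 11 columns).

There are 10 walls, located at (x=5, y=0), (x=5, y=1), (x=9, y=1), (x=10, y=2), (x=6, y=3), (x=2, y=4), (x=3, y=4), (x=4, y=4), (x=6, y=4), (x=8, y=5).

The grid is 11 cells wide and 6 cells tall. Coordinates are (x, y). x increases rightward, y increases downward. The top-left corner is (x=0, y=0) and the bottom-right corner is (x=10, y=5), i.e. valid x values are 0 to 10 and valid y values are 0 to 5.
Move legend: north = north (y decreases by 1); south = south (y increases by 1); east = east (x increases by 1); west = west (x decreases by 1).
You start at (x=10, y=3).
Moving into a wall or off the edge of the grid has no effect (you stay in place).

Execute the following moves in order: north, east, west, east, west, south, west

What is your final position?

Start: (x=10, y=3)
  north (north): blocked, stay at (x=10, y=3)
  east (east): blocked, stay at (x=10, y=3)
  west (west): (x=10, y=3) -> (x=9, y=3)
  east (east): (x=9, y=3) -> (x=10, y=3)
  west (west): (x=10, y=3) -> (x=9, y=3)
  south (south): (x=9, y=3) -> (x=9, y=4)
  west (west): (x=9, y=4) -> (x=8, y=4)
Final: (x=8, y=4)

Answer: Final position: (x=8, y=4)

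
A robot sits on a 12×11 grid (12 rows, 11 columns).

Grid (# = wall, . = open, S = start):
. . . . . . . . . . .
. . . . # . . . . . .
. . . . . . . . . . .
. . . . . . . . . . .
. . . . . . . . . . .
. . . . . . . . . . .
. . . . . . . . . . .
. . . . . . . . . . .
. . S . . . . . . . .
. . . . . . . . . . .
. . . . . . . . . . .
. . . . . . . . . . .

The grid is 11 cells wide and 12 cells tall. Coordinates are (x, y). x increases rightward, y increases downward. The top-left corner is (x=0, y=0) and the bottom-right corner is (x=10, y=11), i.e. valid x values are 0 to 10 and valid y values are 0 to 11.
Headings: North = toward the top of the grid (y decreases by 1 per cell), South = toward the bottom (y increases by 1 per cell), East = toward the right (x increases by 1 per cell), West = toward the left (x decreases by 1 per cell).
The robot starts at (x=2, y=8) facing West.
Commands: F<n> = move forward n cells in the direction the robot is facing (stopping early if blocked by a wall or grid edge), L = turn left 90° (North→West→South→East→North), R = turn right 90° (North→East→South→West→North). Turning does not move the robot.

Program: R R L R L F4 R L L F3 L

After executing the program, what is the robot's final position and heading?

Start: (x=2, y=8), facing West
  R: turn right, now facing North
  R: turn right, now facing East
  L: turn left, now facing North
  R: turn right, now facing East
  L: turn left, now facing North
  F4: move forward 4, now at (x=2, y=4)
  R: turn right, now facing East
  L: turn left, now facing North
  L: turn left, now facing West
  F3: move forward 2/3 (blocked), now at (x=0, y=4)
  L: turn left, now facing South
Final: (x=0, y=4), facing South

Answer: Final position: (x=0, y=4), facing South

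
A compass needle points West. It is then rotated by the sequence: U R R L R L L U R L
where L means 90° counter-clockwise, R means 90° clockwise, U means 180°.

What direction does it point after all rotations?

Answer: Final heading: West

Derivation:
Start: West
  U (U-turn (180°)) -> East
  R (right (90° clockwise)) -> South
  R (right (90° clockwise)) -> West
  L (left (90° counter-clockwise)) -> South
  R (right (90° clockwise)) -> West
  L (left (90° counter-clockwise)) -> South
  L (left (90° counter-clockwise)) -> East
  U (U-turn (180°)) -> West
  R (right (90° clockwise)) -> North
  L (left (90° counter-clockwise)) -> West
Final: West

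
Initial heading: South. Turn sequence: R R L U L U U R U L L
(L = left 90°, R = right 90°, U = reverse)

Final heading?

Start: South
  R (right (90° clockwise)) -> West
  R (right (90° clockwise)) -> North
  L (left (90° counter-clockwise)) -> West
  U (U-turn (180°)) -> East
  L (left (90° counter-clockwise)) -> North
  U (U-turn (180°)) -> South
  U (U-turn (180°)) -> North
  R (right (90° clockwise)) -> East
  U (U-turn (180°)) -> West
  L (left (90° counter-clockwise)) -> South
  L (left (90° counter-clockwise)) -> East
Final: East

Answer: Final heading: East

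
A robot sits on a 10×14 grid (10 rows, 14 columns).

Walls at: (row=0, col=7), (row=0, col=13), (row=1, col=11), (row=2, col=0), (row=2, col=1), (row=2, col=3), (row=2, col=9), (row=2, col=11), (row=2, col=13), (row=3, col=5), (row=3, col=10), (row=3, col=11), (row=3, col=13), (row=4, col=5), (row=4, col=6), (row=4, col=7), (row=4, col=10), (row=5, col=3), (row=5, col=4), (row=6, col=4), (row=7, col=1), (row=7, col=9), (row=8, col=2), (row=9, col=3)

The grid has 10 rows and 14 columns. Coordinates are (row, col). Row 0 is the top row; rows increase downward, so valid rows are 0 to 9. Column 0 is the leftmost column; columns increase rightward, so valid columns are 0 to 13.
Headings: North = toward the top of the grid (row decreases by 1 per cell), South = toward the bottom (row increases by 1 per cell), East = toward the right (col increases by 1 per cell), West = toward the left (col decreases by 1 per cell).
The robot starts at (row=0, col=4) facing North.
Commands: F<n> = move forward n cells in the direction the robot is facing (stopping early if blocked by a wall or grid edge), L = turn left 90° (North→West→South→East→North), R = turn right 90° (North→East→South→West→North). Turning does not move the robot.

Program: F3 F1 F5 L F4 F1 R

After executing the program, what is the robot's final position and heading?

Answer: Final position: (row=0, col=0), facing North

Derivation:
Start: (row=0, col=4), facing North
  F3: move forward 0/3 (blocked), now at (row=0, col=4)
  F1: move forward 0/1 (blocked), now at (row=0, col=4)
  F5: move forward 0/5 (blocked), now at (row=0, col=4)
  L: turn left, now facing West
  F4: move forward 4, now at (row=0, col=0)
  F1: move forward 0/1 (blocked), now at (row=0, col=0)
  R: turn right, now facing North
Final: (row=0, col=0), facing North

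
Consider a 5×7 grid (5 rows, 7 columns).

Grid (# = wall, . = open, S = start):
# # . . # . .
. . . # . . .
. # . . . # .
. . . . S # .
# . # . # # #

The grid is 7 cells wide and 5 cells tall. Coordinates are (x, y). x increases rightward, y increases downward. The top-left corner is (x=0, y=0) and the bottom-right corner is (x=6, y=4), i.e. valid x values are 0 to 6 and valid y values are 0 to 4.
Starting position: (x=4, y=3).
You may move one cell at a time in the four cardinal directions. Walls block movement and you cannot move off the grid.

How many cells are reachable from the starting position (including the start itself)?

Answer: Reachable cells: 23

Derivation:
BFS flood-fill from (x=4, y=3):
  Distance 0: (x=4, y=3)
  Distance 1: (x=4, y=2), (x=3, y=3)
  Distance 2: (x=4, y=1), (x=3, y=2), (x=2, y=3), (x=3, y=4)
  Distance 3: (x=5, y=1), (x=2, y=2), (x=1, y=3)
  Distance 4: (x=5, y=0), (x=2, y=1), (x=6, y=1), (x=0, y=3), (x=1, y=4)
  Distance 5: (x=2, y=0), (x=6, y=0), (x=1, y=1), (x=0, y=2), (x=6, y=2)
  Distance 6: (x=3, y=0), (x=0, y=1), (x=6, y=3)
Total reachable: 23 (grid has 23 open cells total)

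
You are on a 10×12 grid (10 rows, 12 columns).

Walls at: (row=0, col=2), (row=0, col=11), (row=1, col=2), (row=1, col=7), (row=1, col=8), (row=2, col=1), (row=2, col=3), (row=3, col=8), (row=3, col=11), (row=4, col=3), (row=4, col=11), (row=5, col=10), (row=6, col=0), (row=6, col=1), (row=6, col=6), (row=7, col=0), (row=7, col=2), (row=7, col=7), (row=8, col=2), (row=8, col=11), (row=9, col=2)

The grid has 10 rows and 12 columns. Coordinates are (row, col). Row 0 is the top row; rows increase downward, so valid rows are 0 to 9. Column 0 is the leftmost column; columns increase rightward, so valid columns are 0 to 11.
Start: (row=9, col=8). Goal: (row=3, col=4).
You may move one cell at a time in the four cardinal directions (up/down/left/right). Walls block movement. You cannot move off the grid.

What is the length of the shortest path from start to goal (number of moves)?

Answer: Shortest path length: 10

Derivation:
BFS from (row=9, col=8) until reaching (row=3, col=4):
  Distance 0: (row=9, col=8)
  Distance 1: (row=8, col=8), (row=9, col=7), (row=9, col=9)
  Distance 2: (row=7, col=8), (row=8, col=7), (row=8, col=9), (row=9, col=6), (row=9, col=10)
  Distance 3: (row=6, col=8), (row=7, col=9), (row=8, col=6), (row=8, col=10), (row=9, col=5), (row=9, col=11)
  Distance 4: (row=5, col=8), (row=6, col=7), (row=6, col=9), (row=7, col=6), (row=7, col=10), (row=8, col=5), (row=9, col=4)
  Distance 5: (row=4, col=8), (row=5, col=7), (row=5, col=9), (row=6, col=10), (row=7, col=5), (row=7, col=11), (row=8, col=4), (row=9, col=3)
  Distance 6: (row=4, col=7), (row=4, col=9), (row=5, col=6), (row=6, col=5), (row=6, col=11), (row=7, col=4), (row=8, col=3)
  Distance 7: (row=3, col=7), (row=3, col=9), (row=4, col=6), (row=4, col=10), (row=5, col=5), (row=5, col=11), (row=6, col=4), (row=7, col=3)
  Distance 8: (row=2, col=7), (row=2, col=9), (row=3, col=6), (row=3, col=10), (row=4, col=5), (row=5, col=4), (row=6, col=3)
  Distance 9: (row=1, col=9), (row=2, col=6), (row=2, col=8), (row=2, col=10), (row=3, col=5), (row=4, col=4), (row=5, col=3), (row=6, col=2)
  Distance 10: (row=0, col=9), (row=1, col=6), (row=1, col=10), (row=2, col=5), (row=2, col=11), (row=3, col=4), (row=5, col=2)  <- goal reached here
One shortest path (10 moves): (row=9, col=8) -> (row=9, col=7) -> (row=9, col=6) -> (row=9, col=5) -> (row=9, col=4) -> (row=8, col=4) -> (row=7, col=4) -> (row=6, col=4) -> (row=5, col=4) -> (row=4, col=4) -> (row=3, col=4)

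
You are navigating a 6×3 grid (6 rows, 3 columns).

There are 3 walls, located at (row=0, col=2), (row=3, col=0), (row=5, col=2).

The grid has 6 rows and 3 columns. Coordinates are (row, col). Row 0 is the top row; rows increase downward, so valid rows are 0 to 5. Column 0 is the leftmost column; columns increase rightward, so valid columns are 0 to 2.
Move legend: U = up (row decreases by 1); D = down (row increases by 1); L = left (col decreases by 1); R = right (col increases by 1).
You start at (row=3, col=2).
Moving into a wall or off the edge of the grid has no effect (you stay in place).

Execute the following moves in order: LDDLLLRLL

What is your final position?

Start: (row=3, col=2)
  L (left): (row=3, col=2) -> (row=3, col=1)
  D (down): (row=3, col=1) -> (row=4, col=1)
  D (down): (row=4, col=1) -> (row=5, col=1)
  L (left): (row=5, col=1) -> (row=5, col=0)
  L (left): blocked, stay at (row=5, col=0)
  L (left): blocked, stay at (row=5, col=0)
  R (right): (row=5, col=0) -> (row=5, col=1)
  L (left): (row=5, col=1) -> (row=5, col=0)
  L (left): blocked, stay at (row=5, col=0)
Final: (row=5, col=0)

Answer: Final position: (row=5, col=0)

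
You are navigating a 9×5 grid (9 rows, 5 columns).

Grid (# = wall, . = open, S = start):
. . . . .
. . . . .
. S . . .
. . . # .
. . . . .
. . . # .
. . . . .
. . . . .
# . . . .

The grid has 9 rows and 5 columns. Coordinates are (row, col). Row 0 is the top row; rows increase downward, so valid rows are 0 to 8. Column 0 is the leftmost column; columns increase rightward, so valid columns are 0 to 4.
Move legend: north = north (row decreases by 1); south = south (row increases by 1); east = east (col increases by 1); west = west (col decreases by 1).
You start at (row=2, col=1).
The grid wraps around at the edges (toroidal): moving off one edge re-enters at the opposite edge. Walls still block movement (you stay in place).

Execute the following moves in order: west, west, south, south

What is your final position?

Start: (row=2, col=1)
  west (west): (row=2, col=1) -> (row=2, col=0)
  west (west): (row=2, col=0) -> (row=2, col=4)
  south (south): (row=2, col=4) -> (row=3, col=4)
  south (south): (row=3, col=4) -> (row=4, col=4)
Final: (row=4, col=4)

Answer: Final position: (row=4, col=4)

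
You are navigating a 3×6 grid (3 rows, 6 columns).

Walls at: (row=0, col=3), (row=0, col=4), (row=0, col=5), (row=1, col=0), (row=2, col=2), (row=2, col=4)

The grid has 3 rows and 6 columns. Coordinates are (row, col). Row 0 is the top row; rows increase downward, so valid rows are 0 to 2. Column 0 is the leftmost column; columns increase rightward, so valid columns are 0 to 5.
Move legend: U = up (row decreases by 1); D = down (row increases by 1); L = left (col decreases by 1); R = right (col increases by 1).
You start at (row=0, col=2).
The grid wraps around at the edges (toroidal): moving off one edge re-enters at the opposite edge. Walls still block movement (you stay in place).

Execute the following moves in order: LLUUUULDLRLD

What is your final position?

Start: (row=0, col=2)
  L (left): (row=0, col=2) -> (row=0, col=1)
  L (left): (row=0, col=1) -> (row=0, col=0)
  U (up): (row=0, col=0) -> (row=2, col=0)
  [×3]U (up): blocked, stay at (row=2, col=0)
  L (left): (row=2, col=0) -> (row=2, col=5)
  D (down): blocked, stay at (row=2, col=5)
  L (left): blocked, stay at (row=2, col=5)
  R (right): (row=2, col=5) -> (row=2, col=0)
  L (left): (row=2, col=0) -> (row=2, col=5)
  D (down): blocked, stay at (row=2, col=5)
Final: (row=2, col=5)

Answer: Final position: (row=2, col=5)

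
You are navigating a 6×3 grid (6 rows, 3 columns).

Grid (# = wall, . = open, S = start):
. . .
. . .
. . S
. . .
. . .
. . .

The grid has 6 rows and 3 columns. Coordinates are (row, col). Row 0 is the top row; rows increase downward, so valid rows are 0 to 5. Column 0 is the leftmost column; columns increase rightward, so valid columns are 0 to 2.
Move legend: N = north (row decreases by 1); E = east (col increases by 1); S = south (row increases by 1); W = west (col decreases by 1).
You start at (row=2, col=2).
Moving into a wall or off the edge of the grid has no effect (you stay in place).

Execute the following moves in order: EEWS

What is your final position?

Start: (row=2, col=2)
  E (east): blocked, stay at (row=2, col=2)
  E (east): blocked, stay at (row=2, col=2)
  W (west): (row=2, col=2) -> (row=2, col=1)
  S (south): (row=2, col=1) -> (row=3, col=1)
Final: (row=3, col=1)

Answer: Final position: (row=3, col=1)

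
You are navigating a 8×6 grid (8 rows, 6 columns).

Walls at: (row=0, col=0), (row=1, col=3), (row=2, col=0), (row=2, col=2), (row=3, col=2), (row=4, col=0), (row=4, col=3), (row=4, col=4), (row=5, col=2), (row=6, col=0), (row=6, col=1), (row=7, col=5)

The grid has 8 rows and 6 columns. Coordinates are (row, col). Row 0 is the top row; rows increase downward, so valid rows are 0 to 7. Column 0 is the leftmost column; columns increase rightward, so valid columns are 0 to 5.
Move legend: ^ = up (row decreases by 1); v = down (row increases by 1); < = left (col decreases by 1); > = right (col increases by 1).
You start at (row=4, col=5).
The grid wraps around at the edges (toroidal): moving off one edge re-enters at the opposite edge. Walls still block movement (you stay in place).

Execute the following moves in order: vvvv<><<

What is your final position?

Start: (row=4, col=5)
  v (down): (row=4, col=5) -> (row=5, col=5)
  v (down): (row=5, col=5) -> (row=6, col=5)
  v (down): blocked, stay at (row=6, col=5)
  v (down): blocked, stay at (row=6, col=5)
  < (left): (row=6, col=5) -> (row=6, col=4)
  > (right): (row=6, col=4) -> (row=6, col=5)
  < (left): (row=6, col=5) -> (row=6, col=4)
  < (left): (row=6, col=4) -> (row=6, col=3)
Final: (row=6, col=3)

Answer: Final position: (row=6, col=3)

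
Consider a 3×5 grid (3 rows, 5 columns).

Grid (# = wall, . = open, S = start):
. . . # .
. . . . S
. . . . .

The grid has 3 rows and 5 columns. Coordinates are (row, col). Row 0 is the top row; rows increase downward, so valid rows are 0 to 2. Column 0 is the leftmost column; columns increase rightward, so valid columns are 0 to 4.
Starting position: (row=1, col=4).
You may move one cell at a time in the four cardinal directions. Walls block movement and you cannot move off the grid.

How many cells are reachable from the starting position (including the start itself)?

Answer: Reachable cells: 14

Derivation:
BFS flood-fill from (row=1, col=4):
  Distance 0: (row=1, col=4)
  Distance 1: (row=0, col=4), (row=1, col=3), (row=2, col=4)
  Distance 2: (row=1, col=2), (row=2, col=3)
  Distance 3: (row=0, col=2), (row=1, col=1), (row=2, col=2)
  Distance 4: (row=0, col=1), (row=1, col=0), (row=2, col=1)
  Distance 5: (row=0, col=0), (row=2, col=0)
Total reachable: 14 (grid has 14 open cells total)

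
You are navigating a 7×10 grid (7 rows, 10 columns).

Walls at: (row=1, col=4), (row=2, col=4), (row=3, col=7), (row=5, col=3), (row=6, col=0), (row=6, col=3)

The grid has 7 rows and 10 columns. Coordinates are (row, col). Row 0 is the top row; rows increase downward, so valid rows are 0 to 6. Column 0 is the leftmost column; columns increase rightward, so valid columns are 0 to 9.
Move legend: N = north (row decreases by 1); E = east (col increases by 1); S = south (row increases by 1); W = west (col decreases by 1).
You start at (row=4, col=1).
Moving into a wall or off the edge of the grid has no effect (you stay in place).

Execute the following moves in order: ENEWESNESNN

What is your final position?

Answer: Final position: (row=3, col=4)

Derivation:
Start: (row=4, col=1)
  E (east): (row=4, col=1) -> (row=4, col=2)
  N (north): (row=4, col=2) -> (row=3, col=2)
  E (east): (row=3, col=2) -> (row=3, col=3)
  W (west): (row=3, col=3) -> (row=3, col=2)
  E (east): (row=3, col=2) -> (row=3, col=3)
  S (south): (row=3, col=3) -> (row=4, col=3)
  N (north): (row=4, col=3) -> (row=3, col=3)
  E (east): (row=3, col=3) -> (row=3, col=4)
  S (south): (row=3, col=4) -> (row=4, col=4)
  N (north): (row=4, col=4) -> (row=3, col=4)
  N (north): blocked, stay at (row=3, col=4)
Final: (row=3, col=4)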